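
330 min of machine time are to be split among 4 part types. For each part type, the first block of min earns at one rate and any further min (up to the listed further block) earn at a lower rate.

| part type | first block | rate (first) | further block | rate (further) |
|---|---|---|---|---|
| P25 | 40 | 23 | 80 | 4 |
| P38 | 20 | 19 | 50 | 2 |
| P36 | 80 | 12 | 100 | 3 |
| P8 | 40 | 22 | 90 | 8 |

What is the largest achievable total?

4100

Rank every tier by rate: P25/first 23 > P8/first 22 > P38/first 19 > P36/first 12 > P8/second 8 > P25/second 4 > P36/second 3 > P38/second 2.
P25/first (23): +40 → 290 left.
Fill P8 first block (40 at 22) → 250 left.
P38 first at 19: fill all 20 → 230 left.
Fill P36 first block (80 at 12) → 150 left.
P8/second (8): +90 → 60 left.
P25 second at 4: only 60 left, fill 60.
Total = 23×40 + 22×40 + 19×20 + 12×80 + 8×90 + 4×60 = 4100.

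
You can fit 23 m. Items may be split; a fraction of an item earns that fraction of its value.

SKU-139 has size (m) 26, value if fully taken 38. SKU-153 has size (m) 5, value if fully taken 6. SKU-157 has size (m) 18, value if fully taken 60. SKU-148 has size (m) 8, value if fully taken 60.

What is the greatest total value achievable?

110

Best value per unit of size first: SKU-148 60/8≈7.5, SKU-157 60/18≈3.33, SKU-139 38/26≈1.46, SKU-153 6/5≈1.2.
All 8 m of SKU-148 fit (value 60) → 15 remain.
Fill the last 15 m with part of SKU-157: 15/18 of it earns 50.
Total value = 110.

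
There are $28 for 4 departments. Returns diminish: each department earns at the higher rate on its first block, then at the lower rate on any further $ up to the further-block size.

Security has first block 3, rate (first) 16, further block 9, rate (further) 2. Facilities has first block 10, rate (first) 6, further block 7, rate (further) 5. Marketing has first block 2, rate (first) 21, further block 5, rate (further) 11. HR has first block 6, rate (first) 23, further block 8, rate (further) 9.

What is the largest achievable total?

Order all 8 blocks by rate: HR/first 23 > Marketing/first 21 > Security/first 16 > Marketing/second 11 > HR/second 9 > Facilities/first 6 > Facilities/second 5 > Security/second 2.
Fill HR first block (6 at 23) — 22 left.
Marketing first at 21: fill all 2 — 20 left.
Fill Security first block (3 at 16) — 17 left.
Marketing/second (11): +5 — 12 left.
Fill HR second block (8 at 9) — 4 left.
Facilities/first: +4 of 10 at 6; pool empty.
Total = 23×6 + 21×2 + 16×3 + 11×5 + 9×8 + 6×4 = 379.

379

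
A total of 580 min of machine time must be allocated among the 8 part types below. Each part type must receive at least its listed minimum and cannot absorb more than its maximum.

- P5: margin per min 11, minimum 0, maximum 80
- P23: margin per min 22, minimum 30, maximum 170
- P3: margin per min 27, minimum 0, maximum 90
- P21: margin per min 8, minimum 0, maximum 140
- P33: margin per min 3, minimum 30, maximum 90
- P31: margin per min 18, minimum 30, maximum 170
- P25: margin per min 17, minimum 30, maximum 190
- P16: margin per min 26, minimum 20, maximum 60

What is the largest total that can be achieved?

Meeting every minimum uses 0+30+0+0+30+30+30+20 = 140 min, leaving 440.
Rank by margin per min: P3 27 > P16 26 > P23 22 > P31 18 > P25 17 > P5 11 > P21 8 > P33 3.
P3: +90 to 90 (cap) — 350 left.
P16 takes 40 more to reach its cap of 60 — 310 left.
P23 takes 140 more to reach its cap of 170 — 170 left.
P31: +140 to 170 (cap) — 30 left.
Only 30 left; P25 takes them to reach 60.
Total = 22×170 + 27×90 + 3×30 + 18×170 + 17×60 + 26×60 = 11900.

11900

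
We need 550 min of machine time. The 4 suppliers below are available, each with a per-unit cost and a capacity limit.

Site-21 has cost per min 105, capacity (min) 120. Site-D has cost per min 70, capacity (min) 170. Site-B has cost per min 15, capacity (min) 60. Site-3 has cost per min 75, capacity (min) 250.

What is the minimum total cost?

Use suppliers in increasing cost order.
Take 60 from Site-B at 15 — need 490 more.
Site-D at 70: take all 170 min — 320 still needed.
Site-3 at 75: take all 250 min — 70 still needed.
Take 70 from Site-21 at 105 to finish.
Cost = 60×15 + 170×70 + 250×75 + 70×105 = 38900.

38900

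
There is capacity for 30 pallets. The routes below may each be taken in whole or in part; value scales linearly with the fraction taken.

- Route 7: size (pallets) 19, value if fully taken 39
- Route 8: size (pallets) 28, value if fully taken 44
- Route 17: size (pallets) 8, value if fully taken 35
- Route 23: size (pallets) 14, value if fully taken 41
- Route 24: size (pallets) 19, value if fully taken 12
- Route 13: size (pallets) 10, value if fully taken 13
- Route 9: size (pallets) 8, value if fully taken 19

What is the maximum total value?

Best value per unit of size first: Route 17 35/8≈4.38, Route 23 41/14≈2.93, Route 9 19/8≈2.38, Route 7 39/19≈2.05, Route 8 44/28≈1.57, Route 13 13/10≈1.3, Route 24 12/19≈0.632.
All 8 pallets of Route 17 fit (value 35) — 22 remain.
All 14 pallets of Route 23 fit (value 41) — 8 remain.
Take all of Route 9 (8 pallets, value 19) — 0 pallets left.
Total value = 95.

95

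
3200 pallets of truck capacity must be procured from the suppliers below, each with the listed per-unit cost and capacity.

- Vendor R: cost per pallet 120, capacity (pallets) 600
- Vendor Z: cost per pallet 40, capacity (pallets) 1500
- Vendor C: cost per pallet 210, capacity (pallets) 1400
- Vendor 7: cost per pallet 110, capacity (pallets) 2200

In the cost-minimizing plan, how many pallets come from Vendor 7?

Fill from the cheapest supplier first.
Vendor Z (40): use full 1500 → 1700 pallets to go.
Vendor 7 at 110: take 1700 of its 2200 → requirement met.
Vendor R, Vendor C: unused.

1700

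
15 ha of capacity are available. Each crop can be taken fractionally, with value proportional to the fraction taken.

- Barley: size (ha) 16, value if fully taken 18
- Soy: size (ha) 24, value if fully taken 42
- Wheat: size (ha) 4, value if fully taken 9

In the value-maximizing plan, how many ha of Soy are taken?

Sort by value density: Wheat 9/4≈2.25, Soy 42/24≈1.75, Barley 18/16≈1.12.
Take all of Wheat (4 ha, value 9) → 11 ha left.
11 ha left: a 11/24 share of Soy gives 42×11/24 = 19.25.

11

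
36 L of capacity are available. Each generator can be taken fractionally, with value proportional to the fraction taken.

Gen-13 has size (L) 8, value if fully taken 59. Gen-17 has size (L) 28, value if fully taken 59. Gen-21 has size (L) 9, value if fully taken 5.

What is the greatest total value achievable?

118

Sort by value density: Gen-13 59/8≈7.38, Gen-17 59/28≈2.11, Gen-21 5/9≈0.556.
Gen-13: take in full, 8 L for value 59 — 28 left.
Gen-17: take in full, 28 L for value 59 — 0 left.
Total value = 118.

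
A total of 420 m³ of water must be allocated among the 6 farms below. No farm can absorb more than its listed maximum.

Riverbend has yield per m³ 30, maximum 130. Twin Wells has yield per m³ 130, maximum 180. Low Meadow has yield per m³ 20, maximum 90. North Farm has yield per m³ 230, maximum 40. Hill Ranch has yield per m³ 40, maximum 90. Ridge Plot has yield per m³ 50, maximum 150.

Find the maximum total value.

Highest yield per m³ first: North Farm 230 > Twin Wells 130 > Ridge Plot 50 > Hill Ranch 40 > Riverbend 30 > Low Meadow 20.
North Farm takes 40 to reach its cap of 40 — 380 left.
Twin Wells: +180 to 180 (cap) — 200 left.
Ridge Plot takes 150 to reach its cap of 150 — 50 left.
Hill Ranch has room for 90 but only 50 remain, so it gets 50.
Total = 130×180 + 230×40 + 40×50 + 50×150 = 42100.

42100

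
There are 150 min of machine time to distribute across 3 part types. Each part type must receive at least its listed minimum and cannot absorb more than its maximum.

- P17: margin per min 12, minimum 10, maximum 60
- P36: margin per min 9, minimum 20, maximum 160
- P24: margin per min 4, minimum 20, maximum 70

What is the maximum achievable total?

1430

Meeting every minimum uses 10+20+20 = 50 min, leaving 100.
Order the part types by margin per min: P17 12 > P36 9 > P24 4.
P17 takes 50 more to reach its cap of 60 — 50 left.
P36: +50 (room for 140) → 70. Pool exhausted.
Total = 12×60 + 9×70 + 4×20 = 1430.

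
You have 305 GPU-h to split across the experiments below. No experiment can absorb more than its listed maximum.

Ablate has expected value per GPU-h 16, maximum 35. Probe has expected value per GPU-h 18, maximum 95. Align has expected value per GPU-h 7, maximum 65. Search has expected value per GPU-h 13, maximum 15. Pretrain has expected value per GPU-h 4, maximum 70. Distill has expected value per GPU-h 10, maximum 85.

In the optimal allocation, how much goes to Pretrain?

10

Order the experiments by expected value per GPU-h: Probe 18 > Ablate 16 > Search 13 > Distill 10 > Align 7 > Pretrain 4.
Probe takes 95 to reach its cap of 95 → 210 left.
Ablate takes 35 to reach its cap of 35 → 175 left.
Give Search 15 to hit its cap of 15 → 160 left.
Distill: +85 to 85 (cap) → 75 left.
Align takes 65 to reach its cap of 65 → 10 left.
Pretrain has room for 70 but only 10 remain, so it gets 10.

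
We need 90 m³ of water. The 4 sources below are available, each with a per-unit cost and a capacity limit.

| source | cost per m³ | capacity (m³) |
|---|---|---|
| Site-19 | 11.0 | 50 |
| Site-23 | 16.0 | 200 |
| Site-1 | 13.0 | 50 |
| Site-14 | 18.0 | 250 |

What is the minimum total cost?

1070

Cheapest first:
Take 50 from Site-19 at 11.0 ; need 40 more.
Take 40 from Site-1 at 13.0 to finish.
Site-23, Site-14: unused.
Cost = 50×11.0 + 40×13.0 = 1070.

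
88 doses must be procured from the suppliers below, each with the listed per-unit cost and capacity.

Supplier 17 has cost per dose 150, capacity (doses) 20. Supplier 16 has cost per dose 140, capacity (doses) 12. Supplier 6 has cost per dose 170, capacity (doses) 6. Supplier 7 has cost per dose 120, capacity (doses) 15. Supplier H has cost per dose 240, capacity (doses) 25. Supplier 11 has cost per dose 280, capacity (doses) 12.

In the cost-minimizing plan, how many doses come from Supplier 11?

Fill from the cheapest supplier first.
Take 15 from Supplier 7 at 120 — need 73 more.
Take 12 from Supplier 16 at 140 — need 61 more.
Take 20 from Supplier 17 at 150 — need 41 more.
Supplier 6 at 170: take all 6 doses — 35 still needed.
Supplier H at 240: take all 25 doses — 10 still needed.
Supplier 11 at 280: take 10 of its 12 — requirement met.

10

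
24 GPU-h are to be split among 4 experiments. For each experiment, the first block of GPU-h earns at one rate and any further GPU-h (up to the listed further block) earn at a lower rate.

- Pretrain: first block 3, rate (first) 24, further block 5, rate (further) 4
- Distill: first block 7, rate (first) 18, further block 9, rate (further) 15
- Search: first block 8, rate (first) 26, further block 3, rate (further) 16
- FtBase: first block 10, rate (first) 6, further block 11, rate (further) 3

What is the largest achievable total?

Treat each block as its own option and order by rate: Search/first 26 > Pretrain/first 24 > Distill/first 18 > Search/second 16 > Distill/second 15 > FtBase/first 6 > Pretrain/second 4 > FtBase/second 3.
Search first at 26: fill all 8 — 16 left.
Fill Pretrain first block (3 at 24) — 13 left.
Distill/first (18): +7 — 6 left.
Fill Search second block (3 at 16) — 3 left.
Distill second at 15: only 3 left, fill 3.
Total = 26×8 + 24×3 + 18×7 + 16×3 + 15×3 = 499.

499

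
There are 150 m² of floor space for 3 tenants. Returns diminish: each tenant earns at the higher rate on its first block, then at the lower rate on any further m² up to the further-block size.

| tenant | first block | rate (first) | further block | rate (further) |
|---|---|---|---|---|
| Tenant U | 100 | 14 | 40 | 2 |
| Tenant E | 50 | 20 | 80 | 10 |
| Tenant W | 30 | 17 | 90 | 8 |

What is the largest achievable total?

2490

Treat each block as its own option and order by rate: Tenant E/first 20 > Tenant W/first 17 > Tenant U/first 14 > Tenant E/second 10 > Tenant W/second 8 > Tenant U/second 2.
Tenant E first at 20: fill all 50 ; 100 left.
Tenant W/first (17): +30 ; 70 left.
Tenant U first at 14: only 70 left, fill 70.
Total = 20×50 + 17×30 + 14×70 = 2490.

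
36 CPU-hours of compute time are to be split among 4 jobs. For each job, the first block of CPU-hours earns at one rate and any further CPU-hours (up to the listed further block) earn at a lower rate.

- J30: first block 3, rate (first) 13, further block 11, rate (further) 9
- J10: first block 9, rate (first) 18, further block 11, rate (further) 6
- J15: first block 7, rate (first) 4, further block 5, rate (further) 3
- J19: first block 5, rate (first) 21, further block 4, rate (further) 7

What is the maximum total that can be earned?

457

Treat each block as its own option and order by rate: J19/first 21 > J10/first 18 > J30/first 13 > J30/second 9 > J19/second 7 > J10/second 6 > J15/first 4 > J15/second 3.
J19 first at 21: fill all 5 — 31 left.
J10 first at 18: fill all 9 — 22 left.
Fill J30 first block (3 at 13) — 19 left.
Fill J30 second block (11 at 9) — 8 left.
J19 second at 7: fill all 4 — 4 left.
J10 second at 6: only 4 left, fill 4.
Total = 21×5 + 18×9 + 13×3 + 9×11 + 7×4 + 6×4 = 457.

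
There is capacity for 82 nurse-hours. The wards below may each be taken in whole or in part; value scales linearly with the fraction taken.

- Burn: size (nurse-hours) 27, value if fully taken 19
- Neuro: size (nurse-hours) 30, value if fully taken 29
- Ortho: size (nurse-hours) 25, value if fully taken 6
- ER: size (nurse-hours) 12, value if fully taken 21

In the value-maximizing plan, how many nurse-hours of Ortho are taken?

13

Sort by value density: ER 21/12≈1.75, Neuro 29/30≈0.967, Burn 19/27≈0.704, Ortho 6/25≈0.24.
ER: take in full, 12 nurse-hours for value 21 ; 70 left.
Neuro: take in full, 30 nurse-hours for value 29 ; 40 left.
Take all of Burn (27 nurse-hours, value 19) ; 13 nurse-hours left.
Only 13 nurse-hours remain; take 13/25 of Ortho for value 6×13/25 = 3.12.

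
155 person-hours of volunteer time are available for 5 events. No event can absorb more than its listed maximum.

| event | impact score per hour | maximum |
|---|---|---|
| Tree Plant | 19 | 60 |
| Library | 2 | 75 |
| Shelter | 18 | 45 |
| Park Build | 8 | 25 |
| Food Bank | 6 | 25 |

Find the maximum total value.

Highest impact score per hour first: Tree Plant 19 > Shelter 18 > Park Build 8 > Food Bank 6 > Library 2.
Tree Plant takes 60 to reach its cap of 60 — 95 left.
Shelter: +45 to 45 (cap) — 50 left.
Give Park Build 25 to hit its cap of 25 — 25 left.
Food Bank takes 25 to reach its cap of 25 — 0 left.
Total = 19×60 + 18×45 + 8×25 + 6×25 = 2300.

2300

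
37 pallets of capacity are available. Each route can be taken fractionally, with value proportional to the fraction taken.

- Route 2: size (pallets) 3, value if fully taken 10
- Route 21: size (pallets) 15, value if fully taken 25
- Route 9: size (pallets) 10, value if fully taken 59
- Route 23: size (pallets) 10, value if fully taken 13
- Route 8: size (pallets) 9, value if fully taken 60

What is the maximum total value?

154

Rank by value-to-size ratio: Route 8 60/9≈6.67, Route 9 59/10≈5.9, Route 2 10/3≈3.33, Route 21 25/15≈1.67, Route 23 13/10≈1.3.
Route 8: take in full, 9 pallets for value 60 — 28 left.
Take all of Route 9 (10 pallets, value 59) — 18 pallets left.
All 3 pallets of Route 2 fit (value 10) — 15 remain.
Route 21: take in full, 15 pallets for value 25 — 0 left.
Total value = 154.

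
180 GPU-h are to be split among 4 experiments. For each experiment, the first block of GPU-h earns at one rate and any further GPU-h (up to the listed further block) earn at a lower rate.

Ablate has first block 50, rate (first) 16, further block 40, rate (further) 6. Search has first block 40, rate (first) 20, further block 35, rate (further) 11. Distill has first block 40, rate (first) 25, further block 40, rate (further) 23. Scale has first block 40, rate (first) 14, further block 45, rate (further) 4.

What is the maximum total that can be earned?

Rank every tier by rate: Distill/T1 25 > Distill/T2 23 > Search/T1 20 > Ablate/T1 16 > Scale/T1 14 > Search/T2 11 > Ablate/T2 6 > Scale/T2 4.
Fill Distill T1 block (40 at 25) ; 140 left.
Fill Distill T2 block (40 at 23) ; 100 left.
Fill Search T1 block (40 at 20) ; 60 left.
Fill Ablate T1 block (50 at 16) ; 10 left.
Scale T1 at 14: only 10 left, fill 10.
Total = 25×40 + 23×40 + 20×40 + 16×50 + 14×10 = 3660.

3660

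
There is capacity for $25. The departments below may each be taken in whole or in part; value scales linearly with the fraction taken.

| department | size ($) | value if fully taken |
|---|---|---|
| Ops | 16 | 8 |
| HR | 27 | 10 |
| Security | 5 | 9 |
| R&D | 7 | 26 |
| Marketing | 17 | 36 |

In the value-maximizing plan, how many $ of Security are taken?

Rank by value-to-size ratio: R&D 26/7≈3.71, Marketing 36/17≈2.12, Security 9/5≈1.8, Ops 8/16≈0.5, HR 10/27≈0.37.
All 7 $ of R&D fit (value 26) → 18 remain.
Marketing: take in full, 17 $ for value 36 → 1 left.
Fill the last 1 $ with part of Security: 1/5 of it earns 1.8.

1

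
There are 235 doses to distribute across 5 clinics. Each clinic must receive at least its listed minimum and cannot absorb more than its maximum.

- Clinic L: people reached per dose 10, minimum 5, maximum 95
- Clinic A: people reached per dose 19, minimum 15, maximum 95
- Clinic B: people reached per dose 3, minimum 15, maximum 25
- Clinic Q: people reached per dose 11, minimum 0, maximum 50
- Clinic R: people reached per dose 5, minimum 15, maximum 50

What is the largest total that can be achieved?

3075

Meeting every minimum uses 5+15+15+0+15 = 50 doses, leaving 185.
Rank by people reached per dose: Clinic A 19 > Clinic Q 11 > Clinic L 10 > Clinic R 5 > Clinic B 3.
Clinic A: +80 to 95 (cap) → 105 left.
Clinic Q takes 50 more to reach its cap of 50 → 55 left.
Clinic L has room for 90 more but only 55 remain, so it gets 60.
Total = 10×60 + 19×95 + 3×15 + 11×50 + 5×15 = 3075.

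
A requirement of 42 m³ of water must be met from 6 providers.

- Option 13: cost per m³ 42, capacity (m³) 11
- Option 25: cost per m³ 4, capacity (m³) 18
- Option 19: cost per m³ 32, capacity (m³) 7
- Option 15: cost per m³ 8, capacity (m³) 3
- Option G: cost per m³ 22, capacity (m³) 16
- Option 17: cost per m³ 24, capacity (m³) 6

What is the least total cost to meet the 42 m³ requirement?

568

Fill from the cheapest provider first.
Option 25 (4): use full 18 ; 24 m³ to go.
Option 15 (8): use full 3 ; 21 m³ to go.
Option G at 22: take all 16 m³ ; 5 still needed.
Take 5 from Option 17 at 24 to finish.
Option 19, Option 13: unused.
Cost = 18×4 + 3×8 + 16×22 + 5×24 = 568.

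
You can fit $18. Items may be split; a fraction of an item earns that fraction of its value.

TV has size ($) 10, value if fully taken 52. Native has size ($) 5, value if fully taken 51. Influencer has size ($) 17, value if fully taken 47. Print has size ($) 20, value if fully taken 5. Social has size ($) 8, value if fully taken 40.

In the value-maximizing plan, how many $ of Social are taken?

Sort by value density: Native 51/5≈10.2, TV 52/10≈5.2, Social 40/8≈5, Influencer 47/17≈2.76, Print 5/20≈0.25.
Take all of Native (5 $, value 51) ; 13 $ left.
TV: take in full, 10 $ for value 52 ; 3 left.
Only 3 $ remain; take 3/8 of Social for value 40×3/8 = 15.

3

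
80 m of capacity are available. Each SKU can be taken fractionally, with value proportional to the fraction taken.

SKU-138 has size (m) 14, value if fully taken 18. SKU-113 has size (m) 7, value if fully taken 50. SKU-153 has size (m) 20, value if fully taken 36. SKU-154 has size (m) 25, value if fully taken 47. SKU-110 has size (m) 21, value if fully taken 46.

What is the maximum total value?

Rank by value-to-size ratio: SKU-113 50/7≈7.14, SKU-110 46/21≈2.19, SKU-154 47/25≈1.88, SKU-153 36/20≈1.8, SKU-138 18/14≈1.29.
SKU-113: take in full, 7 m for value 50 ; 73 left.
SKU-110: take in full, 21 m for value 46 ; 52 left.
SKU-154: take in full, 25 m for value 47 ; 27 left.
All 20 m of SKU-153 fit (value 36) ; 7 remain.
7 m left: a 7/14 share of SKU-138 gives 18×7/14 = 9.
Total value = 188.

188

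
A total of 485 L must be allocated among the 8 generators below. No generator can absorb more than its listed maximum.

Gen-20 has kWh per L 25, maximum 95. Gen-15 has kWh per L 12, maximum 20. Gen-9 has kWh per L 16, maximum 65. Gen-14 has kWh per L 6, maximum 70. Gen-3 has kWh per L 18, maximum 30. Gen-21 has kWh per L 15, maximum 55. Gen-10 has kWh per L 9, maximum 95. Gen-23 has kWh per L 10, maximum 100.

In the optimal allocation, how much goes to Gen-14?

25

Order the generators by kWh per L: Gen-20 25 > Gen-3 18 > Gen-9 16 > Gen-21 15 > Gen-15 12 > Gen-23 10 > Gen-10 9 > Gen-14 6.
Gen-20: +95 to 95 (cap) → 390 left.
Give Gen-3 30 to hit its cap of 30 → 360 left.
Gen-9: +65 to 65 (cap) → 295 left.
Gen-21: +55 to 55 (cap) → 240 left.
Gen-15: +20 to 20 (cap) → 220 left.
Gen-23 takes 100 to reach its cap of 100 → 120 left.
Gen-10: +95 to 95 (cap) → 25 left.
Gen-14 has room for 70 but only 25 remain, so it gets 25.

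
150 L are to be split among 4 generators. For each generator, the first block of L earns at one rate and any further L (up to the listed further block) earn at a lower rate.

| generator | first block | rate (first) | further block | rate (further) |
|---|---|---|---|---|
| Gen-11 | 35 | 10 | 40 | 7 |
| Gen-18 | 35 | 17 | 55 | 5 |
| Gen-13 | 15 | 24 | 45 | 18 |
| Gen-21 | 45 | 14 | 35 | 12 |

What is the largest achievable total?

2515

Order all 8 blocks by rate: Gen-13/first 24 > Gen-13/second 18 > Gen-18/first 17 > Gen-21/first 14 > Gen-21/second 12 > Gen-11/first 10 > Gen-11/second 7 > Gen-18/second 5.
Gen-13/first (24): +15 — 135 left.
Fill Gen-13 second block (45 at 18) — 90 left.
Gen-18/first (17): +35 — 55 left.
Fill Gen-21 first block (45 at 14) — 10 left.
10 remain; put them into Gen-21 second at 12.
Total = 24×15 + 18×45 + 17×35 + 14×45 + 12×10 = 2515.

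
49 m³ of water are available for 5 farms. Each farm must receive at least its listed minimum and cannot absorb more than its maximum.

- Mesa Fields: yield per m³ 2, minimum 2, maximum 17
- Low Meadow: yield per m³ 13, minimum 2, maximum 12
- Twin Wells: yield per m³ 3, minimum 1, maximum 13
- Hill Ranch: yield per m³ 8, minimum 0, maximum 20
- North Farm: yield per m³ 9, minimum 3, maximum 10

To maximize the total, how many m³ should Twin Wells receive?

5

Meeting every minimum uses 2+2+1+0+3 = 8 m³, leaving 41.
Order the farms by yield per m³: Low Meadow 13 > North Farm 9 > Hill Ranch 8 > Twin Wells 3 > Mesa Fields 2.
Give Low Meadow 10 more to hit its cap of 12 — 31 left.
North Farm: +7 to 10 (cap) — 24 left.
Hill Ranch: +20 to 20 (cap) — 4 left.
Only 4 left; Twin Wells takes them to reach 5.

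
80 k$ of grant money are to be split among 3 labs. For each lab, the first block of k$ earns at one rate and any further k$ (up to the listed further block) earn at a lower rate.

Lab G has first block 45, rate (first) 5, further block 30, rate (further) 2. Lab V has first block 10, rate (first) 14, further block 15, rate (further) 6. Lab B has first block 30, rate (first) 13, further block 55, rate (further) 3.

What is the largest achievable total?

745

Rank every tier by rate: Lab V/tier1 14 > Lab B/tier1 13 > Lab V/tier2 6 > Lab G/tier1 5 > Lab B/tier2 3 > Lab G/tier2 2.
Fill Lab V tier1 block (10 at 14) → 70 left.
Lab B/tier1 (13): +30 → 40 left.
Lab V tier2 at 6: fill all 15 → 25 left.
Lab G/tier1: +25 of 45 at 5; pool empty.
Total = 14×10 + 13×30 + 6×15 + 5×25 = 745.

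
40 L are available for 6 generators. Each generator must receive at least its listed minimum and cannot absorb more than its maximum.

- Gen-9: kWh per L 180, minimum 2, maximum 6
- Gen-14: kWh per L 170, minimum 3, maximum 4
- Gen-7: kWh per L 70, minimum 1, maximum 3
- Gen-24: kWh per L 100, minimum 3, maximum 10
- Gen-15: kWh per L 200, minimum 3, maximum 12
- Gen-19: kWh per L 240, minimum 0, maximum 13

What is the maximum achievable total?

Meeting every minimum uses 2+3+1+3+3+0 = 12 L, leaving 28.
Rank by kWh per L: Gen-19 240 > Gen-15 200 > Gen-9 180 > Gen-14 170 > Gen-24 100 > Gen-7 70.
Gen-19: +13 to 13 (cap) — 15 left.
Give Gen-15 9 more to hit its cap of 12 — 6 left.
Gen-9 takes 4 more to reach its cap of 6 — 2 left.
Gen-14: +1 to 4 (cap) — 1 left.
Gen-24: +1 (room for 7) → 4. Pool exhausted.
Total = 180×6 + 170×4 + 70×1 + 100×4 + 200×12 + 240×13 = 7750.

7750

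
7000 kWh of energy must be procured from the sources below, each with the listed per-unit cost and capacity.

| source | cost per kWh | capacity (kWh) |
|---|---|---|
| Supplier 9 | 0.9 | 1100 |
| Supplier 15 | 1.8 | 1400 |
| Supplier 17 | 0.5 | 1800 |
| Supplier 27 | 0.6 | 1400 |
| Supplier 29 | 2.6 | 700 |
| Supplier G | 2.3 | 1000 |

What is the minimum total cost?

Fill from the cheapest source first.
Supplier 17 (0.5): use full 1800 → 5200 kWh to go.
Take 1400 from Supplier 27 at 0.6 → need 3800 more.
Supplier 9 at 0.9: take all 1100 kWh → 2700 still needed.
Supplier 15 (1.8): use full 1400 → 1300 kWh to go.
Supplier G (2.3): use full 1000 → 300 kWh to go.
Take 300 from Supplier 29 at 2.6 to finish.
Cost = 1800×0.5 + 1400×0.6 + 1100×0.9 + 1400×1.8 + 1000×2.3 + 300×2.6 = 8330.

8330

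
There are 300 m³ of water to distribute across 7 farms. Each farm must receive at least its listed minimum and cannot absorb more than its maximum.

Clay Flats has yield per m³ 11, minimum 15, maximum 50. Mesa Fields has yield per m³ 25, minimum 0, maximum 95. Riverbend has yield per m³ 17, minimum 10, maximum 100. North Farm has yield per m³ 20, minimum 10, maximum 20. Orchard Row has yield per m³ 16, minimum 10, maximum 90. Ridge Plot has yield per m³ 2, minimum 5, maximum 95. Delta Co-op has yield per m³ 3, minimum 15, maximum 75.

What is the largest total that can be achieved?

Meeting every minimum uses 15+0+10+10+10+5+15 = 65 m³, leaving 235.
Order the farms by yield per m³: Mesa Fields 25 > North Farm 20 > Riverbend 17 > Orchard Row 16 > Clay Flats 11 > Delta Co-op 3 > Ridge Plot 2.
Mesa Fields takes 95 more to reach its cap of 95 — 140 left.
North Farm takes 10 more to reach its cap of 20 — 130 left.
Riverbend takes 90 more to reach its cap of 100 — 40 left.
Only 40 left; Orchard Row takes them to reach 50.
Total = 11×15 + 25×95 + 17×100 + 20×20 + 16×50 + 2×5 + 3×15 = 5495.

5495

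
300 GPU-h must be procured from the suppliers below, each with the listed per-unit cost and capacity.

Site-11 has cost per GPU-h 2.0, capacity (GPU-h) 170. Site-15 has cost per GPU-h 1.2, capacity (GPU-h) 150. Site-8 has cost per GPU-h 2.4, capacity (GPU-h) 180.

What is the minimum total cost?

Use suppliers in increasing cost order.
Site-15 (1.2): use full 150 ; 150 GPU-h to go.
Site-11 at 2.0: take 150 of its 170 ; requirement met.
Site-8: unused.
Cost = 150×1.2 + 150×2.0 = 480.

480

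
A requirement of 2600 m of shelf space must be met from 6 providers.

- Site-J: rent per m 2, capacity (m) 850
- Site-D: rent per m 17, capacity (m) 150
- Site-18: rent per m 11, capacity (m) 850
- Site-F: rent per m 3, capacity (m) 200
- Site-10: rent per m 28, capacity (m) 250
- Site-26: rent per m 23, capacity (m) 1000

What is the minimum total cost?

26850

Fill from the cheapest provider first.
Site-J at 2: take all 850 m → 1750 still needed.
Take 200 from Site-F at 3 → need 1550 more.
Site-18 at 11: take all 850 m → 700 still needed.
Site-D at 17: take all 150 m → 550 still needed.
Take 550 from Site-26 at 23 to finish.
Site-10: unused.
Cost = 850×2 + 200×3 + 850×11 + 150×17 + 550×23 = 26850.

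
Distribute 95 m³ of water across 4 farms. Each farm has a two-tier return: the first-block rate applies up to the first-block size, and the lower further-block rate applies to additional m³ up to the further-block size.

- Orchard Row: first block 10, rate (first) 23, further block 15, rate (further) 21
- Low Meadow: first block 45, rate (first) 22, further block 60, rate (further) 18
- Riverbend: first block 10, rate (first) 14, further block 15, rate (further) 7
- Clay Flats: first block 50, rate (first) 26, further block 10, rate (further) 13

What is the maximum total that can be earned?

Order all 8 blocks by rate: Clay Flats/first 26 > Orchard Row/first 23 > Low Meadow/first 22 > Orchard Row/second 21 > Low Meadow/second 18 > Riverbend/first 14 > Clay Flats/second 13 > Riverbend/second 7.
Clay Flats/first (26): +50 ; 45 left.
Orchard Row first at 23: fill all 10 ; 35 left.
35 remain; put them into Low Meadow first at 22.
Total = 26×50 + 23×10 + 22×35 = 2300.

2300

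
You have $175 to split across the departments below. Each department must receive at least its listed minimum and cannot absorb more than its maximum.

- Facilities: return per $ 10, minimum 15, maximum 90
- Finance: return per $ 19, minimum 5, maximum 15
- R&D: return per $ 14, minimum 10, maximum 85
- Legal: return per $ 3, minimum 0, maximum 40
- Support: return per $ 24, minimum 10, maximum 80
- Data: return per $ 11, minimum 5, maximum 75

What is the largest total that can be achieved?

Meeting every minimum uses 15+5+10+0+10+5 = 45 $, leaving 130.
Highest return per $ first: Support 24 > Finance 19 > R&D 14 > Data 11 > Facilities 10 > Legal 3.
Support takes 70 more to reach its cap of 80 — 60 left.
Finance takes 10 more to reach its cap of 15 — 50 left.
R&D has room for 75 more but only 50 remain, so it gets 60.
Total = 10×15 + 19×15 + 14×60 + 24×80 + 11×5 = 3250.

3250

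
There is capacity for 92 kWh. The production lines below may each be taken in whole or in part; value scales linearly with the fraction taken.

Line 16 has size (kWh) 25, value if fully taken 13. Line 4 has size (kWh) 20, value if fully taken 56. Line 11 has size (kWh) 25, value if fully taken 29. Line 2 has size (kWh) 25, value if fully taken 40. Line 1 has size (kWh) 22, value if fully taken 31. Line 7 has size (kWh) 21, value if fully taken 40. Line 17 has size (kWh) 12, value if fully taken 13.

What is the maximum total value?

171.64

Sort by value density: Line 4 56/20≈2.8, Line 7 40/21≈1.9, Line 2 40/25≈1.6, Line 1 31/22≈1.41, Line 11 29/25≈1.16, Line 17 13/12≈1.08, Line 16 13/25≈0.52.
Take all of Line 4 (20 kWh, value 56) — 72 kWh left.
Take all of Line 7 (21 kWh, value 40) — 51 kWh left.
Take all of Line 2 (25 kWh, value 40) — 26 kWh left.
All 22 kWh of Line 1 fit (value 31) — 4 remain.
Only 4 kWh remain; take 4/25 of Line 11 for value 29×4/25 = 4.64.
Total value = 171.64.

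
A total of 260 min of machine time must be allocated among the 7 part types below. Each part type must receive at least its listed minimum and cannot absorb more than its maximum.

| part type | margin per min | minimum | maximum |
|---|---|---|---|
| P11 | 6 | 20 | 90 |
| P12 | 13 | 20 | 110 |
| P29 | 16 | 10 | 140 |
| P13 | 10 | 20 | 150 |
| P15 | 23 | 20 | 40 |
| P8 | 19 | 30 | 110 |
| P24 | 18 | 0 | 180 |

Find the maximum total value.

4470

Meeting every minimum uses 20+20+10+20+20+30+0 = 120 min, leaving 140.
Rank by margin per min: P15 23 > P8 19 > P24 18 > P29 16 > P12 13 > P13 10 > P11 6.
P15: +20 to 40 (cap) ; 120 left.
Give P8 80 more to hit its cap of 110 ; 40 left.
P24: +40 (room for 180) → 40. Pool exhausted.
Total = 6×20 + 13×20 + 16×10 + 10×20 + 23×40 + 19×110 + 18×40 = 4470.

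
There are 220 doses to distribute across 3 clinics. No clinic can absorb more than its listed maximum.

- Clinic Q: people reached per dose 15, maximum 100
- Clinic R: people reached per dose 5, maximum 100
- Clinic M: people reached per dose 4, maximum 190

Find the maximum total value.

Rank by people reached per dose: Clinic Q 15 > Clinic R 5 > Clinic M 4.
Clinic Q: +100 to 100 (cap) — 120 left.
Clinic R: +100 to 100 (cap) — 20 left.
Only 20 left; Clinic M takes them to reach 20.
Total = 15×100 + 5×100 + 4×20 = 2080.

2080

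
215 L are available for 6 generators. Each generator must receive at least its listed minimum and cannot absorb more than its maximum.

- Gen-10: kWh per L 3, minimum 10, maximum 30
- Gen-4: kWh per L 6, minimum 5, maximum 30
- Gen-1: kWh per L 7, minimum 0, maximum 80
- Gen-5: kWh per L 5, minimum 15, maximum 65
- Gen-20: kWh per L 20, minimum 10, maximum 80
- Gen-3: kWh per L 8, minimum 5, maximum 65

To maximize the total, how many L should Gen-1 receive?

Meeting every minimum uses 10+5+0+15+10+5 = 45 L, leaving 170.
Highest kWh per L first: Gen-20 20 > Gen-3 8 > Gen-1 7 > Gen-4 6 > Gen-5 5 > Gen-10 3.
Gen-20: +70 to 80 (cap) — 100 left.
Gen-3: +60 to 65 (cap) — 40 left.
Gen-1 has room for 80 more but only 40 remain, so it gets 40.

40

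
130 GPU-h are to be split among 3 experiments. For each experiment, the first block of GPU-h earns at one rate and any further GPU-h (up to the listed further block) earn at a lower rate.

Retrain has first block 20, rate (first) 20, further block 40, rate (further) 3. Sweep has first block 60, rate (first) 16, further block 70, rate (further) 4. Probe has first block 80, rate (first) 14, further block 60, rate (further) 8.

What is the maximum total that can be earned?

Rank every tier by rate: Retrain/T1 20 > Sweep/T1 16 > Probe/T1 14 > Probe/T2 8 > Sweep/T2 4 > Retrain/T2 3.
Retrain T1 at 20: fill all 20 ; 110 left.
Sweep/T1 (16): +60 ; 50 left.
Probe T1 at 14: only 50 left, fill 50.
Total = 20×20 + 16×60 + 14×50 = 2060.

2060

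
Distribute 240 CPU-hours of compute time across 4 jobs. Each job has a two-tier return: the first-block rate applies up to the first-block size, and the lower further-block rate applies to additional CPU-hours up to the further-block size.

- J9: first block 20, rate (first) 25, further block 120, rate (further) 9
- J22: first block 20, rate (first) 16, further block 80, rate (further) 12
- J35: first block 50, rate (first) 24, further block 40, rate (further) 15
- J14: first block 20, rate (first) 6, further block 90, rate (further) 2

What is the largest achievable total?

3850

Order all 8 blocks by rate: J9/T1 25 > J35/T1 24 > J22/T1 16 > J35/T2 15 > J22/T2 12 > J9/T2 9 > J14/T1 6 > J14/T2 2.
Fill J9 T1 block (20 at 25) — 220 left.
J35 T1 at 24: fill all 50 — 170 left.
J22 T1 at 16: fill all 20 — 150 left.
Fill J35 T2 block (40 at 15) — 110 left.
J22 T2 at 12: fill all 80 — 30 left.
J9/T2: +30 of 120 at 9; pool empty.
Total = 25×20 + 24×50 + 16×20 + 15×40 + 12×80 + 9×30 = 3850.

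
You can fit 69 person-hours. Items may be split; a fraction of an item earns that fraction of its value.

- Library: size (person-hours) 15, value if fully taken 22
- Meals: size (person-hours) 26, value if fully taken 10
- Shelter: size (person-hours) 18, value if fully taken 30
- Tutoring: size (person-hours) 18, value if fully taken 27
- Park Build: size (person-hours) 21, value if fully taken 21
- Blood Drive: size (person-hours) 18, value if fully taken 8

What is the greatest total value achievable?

97

Sort by value density: Shelter 30/18≈1.67, Tutoring 27/18≈1.5, Library 22/15≈1.47, Park Build 21/21≈1, Blood Drive 8/18≈0.444, Meals 10/26≈0.385.
Shelter: take in full, 18 person-hours for value 30 ; 51 left.
All 18 person-hours of Tutoring fit (value 27) ; 33 remain.
All 15 person-hours of Library fit (value 22) ; 18 remain.
Only 18 person-hours remain; take 18/21 of Park Build for value 21×18/21 = 18.
Total value = 97.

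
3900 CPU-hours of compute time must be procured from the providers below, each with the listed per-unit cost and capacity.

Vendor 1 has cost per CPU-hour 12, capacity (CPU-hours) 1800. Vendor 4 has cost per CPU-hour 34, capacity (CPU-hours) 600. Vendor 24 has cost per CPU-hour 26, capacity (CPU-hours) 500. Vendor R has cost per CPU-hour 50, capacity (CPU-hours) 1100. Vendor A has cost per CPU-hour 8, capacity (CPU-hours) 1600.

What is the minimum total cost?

Use providers in increasing cost order.
Vendor A at 8: take all 1600 CPU-hours → 2300 still needed.
Vendor 1 (12): use full 1800 → 500 CPU-hours to go.
Take 500 from Vendor 24 at 26 → need 0 more.
Vendor 4, Vendor R: unused.
Cost = 1600×8 + 1800×12 + 500×26 = 47400.

47400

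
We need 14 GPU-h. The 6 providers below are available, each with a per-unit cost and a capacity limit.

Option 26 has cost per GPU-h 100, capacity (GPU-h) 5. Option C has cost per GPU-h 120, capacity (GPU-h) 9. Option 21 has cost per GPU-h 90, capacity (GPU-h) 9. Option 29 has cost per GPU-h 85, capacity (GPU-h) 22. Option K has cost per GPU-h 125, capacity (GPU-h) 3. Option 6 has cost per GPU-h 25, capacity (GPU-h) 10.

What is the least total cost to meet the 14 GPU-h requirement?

590

Cheapest first:
Take 10 from Option 6 at 25 — need 4 more.
Option 29 (85): take the remaining 4 — done.
Option 21, Option 26, Option C, Option K: unused.
Cost = 10×25 + 4×85 = 590.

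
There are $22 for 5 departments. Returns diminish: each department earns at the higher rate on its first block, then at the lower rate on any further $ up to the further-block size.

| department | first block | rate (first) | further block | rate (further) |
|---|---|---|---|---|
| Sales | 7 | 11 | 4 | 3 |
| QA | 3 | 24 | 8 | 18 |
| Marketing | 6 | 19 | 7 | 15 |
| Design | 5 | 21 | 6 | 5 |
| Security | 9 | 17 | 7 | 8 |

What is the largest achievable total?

435

Order all 10 blocks by rate: QA/T1 24 > Design/T1 21 > Marketing/T1 19 > QA/T2 18 > Security/T1 17 > Marketing/T2 15 > Sales/T1 11 > Security/T2 8 > Design/T2 5 > Sales/T2 3.
QA T1 at 24: fill all 3 — 19 left.
Fill Design T1 block (5 at 21) — 14 left.
Marketing T1 at 19: fill all 6 — 8 left.
QA T2 at 18: fill all 8 — 0 left.
Total = 24×3 + 21×5 + 19×6 + 18×8 = 435.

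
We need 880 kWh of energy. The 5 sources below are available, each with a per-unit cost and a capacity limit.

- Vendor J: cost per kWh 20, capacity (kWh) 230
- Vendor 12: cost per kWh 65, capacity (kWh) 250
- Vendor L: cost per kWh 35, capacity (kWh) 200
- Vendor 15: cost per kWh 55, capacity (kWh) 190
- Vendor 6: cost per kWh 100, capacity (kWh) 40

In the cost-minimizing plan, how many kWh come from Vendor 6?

Fill from the cheapest source first.
Vendor J (20): use full 230 — 650 kWh to go.
Vendor L at 35: take all 200 kWh — 450 still needed.
Take 190 from Vendor 15 at 55 — need 260 more.
Vendor 12 at 65: take all 250 kWh — 10 still needed.
Vendor 6 (100): take the remaining 10 — done.

10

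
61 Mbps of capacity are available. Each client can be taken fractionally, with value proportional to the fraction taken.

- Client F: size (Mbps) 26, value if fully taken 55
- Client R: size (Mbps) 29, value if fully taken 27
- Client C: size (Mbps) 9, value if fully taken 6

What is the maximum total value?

86

Sort by value density: Client F 55/26≈2.12, Client R 27/29≈0.931, Client C 6/9≈0.667.
Take all of Client F (26 Mbps, value 55) → 35 Mbps left.
Client R: take in full, 29 Mbps for value 27 → 6 left.
6 Mbps left: a 6/9 share of Client C gives 6×6/9 = 4.
Total value = 86.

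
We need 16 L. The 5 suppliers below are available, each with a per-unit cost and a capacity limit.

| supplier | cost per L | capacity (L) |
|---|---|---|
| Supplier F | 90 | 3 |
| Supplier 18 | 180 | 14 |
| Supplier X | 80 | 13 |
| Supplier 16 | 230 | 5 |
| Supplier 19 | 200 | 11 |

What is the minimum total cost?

Use suppliers in increasing cost order.
Supplier X (80): use full 13 ; 3 L to go.
Take 3 from Supplier F at 90 ; need 0 more.
Supplier 18, Supplier 19, Supplier 16: unused.
Cost = 13×80 + 3×90 = 1310.

1310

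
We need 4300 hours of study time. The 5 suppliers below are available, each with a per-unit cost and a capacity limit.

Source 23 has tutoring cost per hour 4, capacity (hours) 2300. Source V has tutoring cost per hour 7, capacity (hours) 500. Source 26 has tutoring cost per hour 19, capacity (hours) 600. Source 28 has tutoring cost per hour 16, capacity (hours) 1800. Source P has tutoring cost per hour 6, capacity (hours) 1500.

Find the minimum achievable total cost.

Cheapest first:
Source 23 (4): use full 2300 ; 2000 hours to go.
Source P at 6: take all 1500 hours ; 500 still needed.
Source V (7): use full 500 ; 0 hours to go.
Source 28, Source 26: unused.
Cost = 2300×4 + 1500×6 + 500×7 = 21700.

21700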